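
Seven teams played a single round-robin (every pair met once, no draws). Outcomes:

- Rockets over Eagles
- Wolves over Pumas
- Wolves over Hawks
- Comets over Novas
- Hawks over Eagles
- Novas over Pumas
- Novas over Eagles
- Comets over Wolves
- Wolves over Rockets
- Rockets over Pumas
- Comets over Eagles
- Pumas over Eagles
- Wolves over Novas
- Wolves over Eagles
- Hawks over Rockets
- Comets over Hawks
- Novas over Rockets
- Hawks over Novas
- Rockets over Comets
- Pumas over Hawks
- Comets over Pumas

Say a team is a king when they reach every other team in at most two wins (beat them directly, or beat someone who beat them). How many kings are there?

Eagles cannot reach Pumas, Rockets, Comets, Wolves, Hawks, Novas in two steps.
Pumas cannot reach Comets, Wolves in two steps.
Rockets reaches everyone (king).
Comets reaches everyone (king).
Wolves reaches everyone (king).
Hawks cannot reach Wolves in two steps.
Novas cannot reach Wolves in two steps.
Kings: Rockets, Comets, Wolves — 3.

3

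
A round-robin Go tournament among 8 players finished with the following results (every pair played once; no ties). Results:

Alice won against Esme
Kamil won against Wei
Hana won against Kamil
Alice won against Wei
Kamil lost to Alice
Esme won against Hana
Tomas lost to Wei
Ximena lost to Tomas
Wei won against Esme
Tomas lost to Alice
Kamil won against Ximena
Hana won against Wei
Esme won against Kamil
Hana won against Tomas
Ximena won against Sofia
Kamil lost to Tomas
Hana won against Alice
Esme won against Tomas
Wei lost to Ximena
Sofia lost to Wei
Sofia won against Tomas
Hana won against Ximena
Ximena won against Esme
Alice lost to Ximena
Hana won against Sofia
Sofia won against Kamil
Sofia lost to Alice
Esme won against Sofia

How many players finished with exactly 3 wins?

Win totals: Ximena 4, Alice 5, Hana 6, Sofia 2, Kamil 2, Tomas 2, Esme 4, Wei 3.
Exactly 3: Wei — 1 player.

1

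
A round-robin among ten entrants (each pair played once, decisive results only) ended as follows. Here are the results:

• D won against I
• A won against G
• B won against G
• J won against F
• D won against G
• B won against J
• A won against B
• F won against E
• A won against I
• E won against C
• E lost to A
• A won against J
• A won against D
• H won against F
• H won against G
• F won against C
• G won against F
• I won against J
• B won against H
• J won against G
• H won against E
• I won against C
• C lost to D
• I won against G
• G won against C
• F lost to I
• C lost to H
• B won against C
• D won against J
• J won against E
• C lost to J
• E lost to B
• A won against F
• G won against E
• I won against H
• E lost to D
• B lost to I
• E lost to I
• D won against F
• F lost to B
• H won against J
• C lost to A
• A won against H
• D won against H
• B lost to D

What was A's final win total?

A's results: beat B, C, D, E, F, G, H, I, J; lost to no one.
That is 9 wins.

9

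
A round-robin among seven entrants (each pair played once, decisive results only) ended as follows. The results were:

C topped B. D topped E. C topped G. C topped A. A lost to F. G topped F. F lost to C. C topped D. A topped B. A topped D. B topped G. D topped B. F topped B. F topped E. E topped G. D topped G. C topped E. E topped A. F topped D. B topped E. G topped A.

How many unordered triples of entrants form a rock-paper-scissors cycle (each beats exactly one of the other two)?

7

Win totals: A 2, B 2, C 6, D 3, E 2, F 4, G 2.
An entrant with w wins dominates both others in C(w,2) triples; summing gives 1 + 1 + 15 + 3 + 1 + 6 + 1 = 28 transitive triples.
Total triples C(7,3) = 35, so cyclic triples = 35 − 28 = 7.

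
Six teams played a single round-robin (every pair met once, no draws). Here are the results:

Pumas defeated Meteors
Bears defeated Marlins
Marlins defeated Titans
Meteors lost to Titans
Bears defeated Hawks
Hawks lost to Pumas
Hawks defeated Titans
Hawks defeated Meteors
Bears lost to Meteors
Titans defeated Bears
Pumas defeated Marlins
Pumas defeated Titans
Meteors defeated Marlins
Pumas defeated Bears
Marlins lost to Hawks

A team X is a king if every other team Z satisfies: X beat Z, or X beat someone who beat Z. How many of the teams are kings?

Meteors cannot reach Pumas in two steps.
Pumas reaches everyone (king).
Bears cannot reach Pumas in two steps.
Marlins cannot reach Pumas, Hawks in two steps.
Titans cannot reach Pumas in two steps.
Hawks cannot reach Pumas in two steps.
Kings: Pumas — 1.

1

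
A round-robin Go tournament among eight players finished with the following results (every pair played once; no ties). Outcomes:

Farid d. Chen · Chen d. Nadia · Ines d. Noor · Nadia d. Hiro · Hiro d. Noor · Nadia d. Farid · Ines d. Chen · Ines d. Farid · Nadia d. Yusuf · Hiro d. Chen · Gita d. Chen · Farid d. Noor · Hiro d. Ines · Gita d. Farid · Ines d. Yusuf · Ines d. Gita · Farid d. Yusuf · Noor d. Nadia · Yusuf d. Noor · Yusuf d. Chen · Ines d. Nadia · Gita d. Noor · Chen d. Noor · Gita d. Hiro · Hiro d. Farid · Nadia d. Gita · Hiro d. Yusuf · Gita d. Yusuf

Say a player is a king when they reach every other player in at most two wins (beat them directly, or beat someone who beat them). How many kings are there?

4

Yusuf cannot reach Ines, Farid, Hiro, Gita in two steps.
Ines reaches everyone (king).
Nadia reaches everyone (king).
Chen cannot reach Ines in two steps.
Farid cannot reach Ines, Hiro, Gita in two steps.
Hiro reaches everyone (king).
Noor cannot reach Ines, Chen in two steps.
Gita reaches everyone (king).
Kings: Ines, Nadia, Hiro, Gita — 4.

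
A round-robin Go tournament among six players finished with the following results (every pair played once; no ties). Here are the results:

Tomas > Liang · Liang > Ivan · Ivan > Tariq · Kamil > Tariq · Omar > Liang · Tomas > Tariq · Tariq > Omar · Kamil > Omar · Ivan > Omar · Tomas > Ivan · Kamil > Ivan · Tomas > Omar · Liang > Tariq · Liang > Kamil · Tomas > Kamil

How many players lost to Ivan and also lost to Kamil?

Ivan beat: Tariq, Omar.
Kamil beat: Ivan, Tariq, Omar.
Both beat: Tariq, Omar — 2.

2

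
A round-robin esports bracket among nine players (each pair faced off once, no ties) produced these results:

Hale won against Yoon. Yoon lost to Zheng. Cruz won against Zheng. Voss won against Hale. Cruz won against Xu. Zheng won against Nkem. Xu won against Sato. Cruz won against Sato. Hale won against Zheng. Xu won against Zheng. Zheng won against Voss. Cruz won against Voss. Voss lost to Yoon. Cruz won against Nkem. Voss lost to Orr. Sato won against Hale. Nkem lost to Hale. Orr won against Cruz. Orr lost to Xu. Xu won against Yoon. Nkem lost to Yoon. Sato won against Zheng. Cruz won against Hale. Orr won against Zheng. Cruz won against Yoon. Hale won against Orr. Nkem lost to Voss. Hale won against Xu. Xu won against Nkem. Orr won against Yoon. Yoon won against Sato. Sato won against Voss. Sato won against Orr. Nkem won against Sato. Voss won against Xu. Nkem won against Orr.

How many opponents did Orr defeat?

4

Orr's results: beat Zheng, Voss, Yoon, Cruz; lost to Nkem, Hale, Xu, Sato.
That is 4 wins.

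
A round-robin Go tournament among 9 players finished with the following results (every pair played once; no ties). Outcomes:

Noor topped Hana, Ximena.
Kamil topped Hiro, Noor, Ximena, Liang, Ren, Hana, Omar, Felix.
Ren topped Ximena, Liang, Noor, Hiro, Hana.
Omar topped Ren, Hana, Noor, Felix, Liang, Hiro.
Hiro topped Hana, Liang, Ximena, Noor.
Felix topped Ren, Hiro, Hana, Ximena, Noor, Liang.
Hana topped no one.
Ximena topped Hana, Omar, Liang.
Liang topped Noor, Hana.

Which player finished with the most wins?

Kamil

Win totals: Omar 6, Hana 0, Noor 2, Liang 2, Kamil 8, Hiro 4, Ren 5, Ximena 3, Felix 6.
Kamil leads with 8 wins (next highest: 6).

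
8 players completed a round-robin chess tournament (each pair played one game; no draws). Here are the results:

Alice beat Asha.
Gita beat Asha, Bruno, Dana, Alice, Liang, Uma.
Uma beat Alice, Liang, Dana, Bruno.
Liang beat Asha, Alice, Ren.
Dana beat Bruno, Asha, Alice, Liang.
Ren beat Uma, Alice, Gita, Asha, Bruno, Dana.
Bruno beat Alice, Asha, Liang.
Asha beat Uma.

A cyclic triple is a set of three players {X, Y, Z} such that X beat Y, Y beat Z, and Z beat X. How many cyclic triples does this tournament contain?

Win totals: Gita 6, Ren 6, Bruno 3, Uma 4, Alice 1, Dana 4, Liang 3, Asha 1.
A player with w wins dominates both others in C(w,2) triples; summing gives 15 + 15 + 3 + 6 + 0 + 6 + 3 + 0 = 48 transitive triples.
Total triples C(8,3) = 56, so cyclic triples = 56 − 48 = 8.

8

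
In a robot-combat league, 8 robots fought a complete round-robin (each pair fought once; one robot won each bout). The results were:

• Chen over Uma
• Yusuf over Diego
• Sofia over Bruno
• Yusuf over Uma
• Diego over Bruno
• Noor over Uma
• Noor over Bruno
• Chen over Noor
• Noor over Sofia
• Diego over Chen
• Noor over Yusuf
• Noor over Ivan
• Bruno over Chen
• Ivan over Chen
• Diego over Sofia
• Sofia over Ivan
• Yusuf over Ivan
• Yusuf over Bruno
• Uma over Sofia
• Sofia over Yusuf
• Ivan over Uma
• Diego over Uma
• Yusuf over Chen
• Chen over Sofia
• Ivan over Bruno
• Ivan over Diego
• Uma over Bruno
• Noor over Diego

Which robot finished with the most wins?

Noor

Win totals: Sofia 3, Uma 2, Ivan 4, Chen 3, Bruno 1, Yusuf 5, Diego 4, Noor 6.
Noor leads with 6 wins (next highest: 5).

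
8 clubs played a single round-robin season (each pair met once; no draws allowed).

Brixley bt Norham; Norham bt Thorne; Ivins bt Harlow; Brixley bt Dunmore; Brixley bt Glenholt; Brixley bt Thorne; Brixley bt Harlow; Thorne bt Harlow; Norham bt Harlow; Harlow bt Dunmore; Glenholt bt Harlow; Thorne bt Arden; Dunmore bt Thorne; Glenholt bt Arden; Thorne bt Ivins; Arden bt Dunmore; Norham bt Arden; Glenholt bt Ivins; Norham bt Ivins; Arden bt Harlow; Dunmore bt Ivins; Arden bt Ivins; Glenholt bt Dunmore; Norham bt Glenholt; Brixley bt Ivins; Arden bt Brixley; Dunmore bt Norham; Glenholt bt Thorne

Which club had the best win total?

Brixley

Win totals: Norham 5, Brixley 6, Thorne 3, Glenholt 5, Dunmore 3, Harlow 1, Arden 4, Ivins 1.
Brixley leads with 6 wins (next highest: 5).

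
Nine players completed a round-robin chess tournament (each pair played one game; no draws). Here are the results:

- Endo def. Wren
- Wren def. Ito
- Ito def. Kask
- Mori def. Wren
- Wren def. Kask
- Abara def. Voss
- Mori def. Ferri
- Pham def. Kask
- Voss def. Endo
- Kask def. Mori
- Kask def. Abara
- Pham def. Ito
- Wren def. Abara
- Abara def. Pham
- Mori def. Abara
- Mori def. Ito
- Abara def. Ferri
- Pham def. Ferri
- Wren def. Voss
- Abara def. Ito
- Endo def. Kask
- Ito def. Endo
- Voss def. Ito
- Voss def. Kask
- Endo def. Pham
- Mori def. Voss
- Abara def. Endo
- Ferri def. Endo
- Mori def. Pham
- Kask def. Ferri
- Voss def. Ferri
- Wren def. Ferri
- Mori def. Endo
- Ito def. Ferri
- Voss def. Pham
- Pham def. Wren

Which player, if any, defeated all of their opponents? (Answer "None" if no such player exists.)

Highest win total is Mori with 7 (out of 8 possible).
Mori lost to Kask, so no player went undefeated.

None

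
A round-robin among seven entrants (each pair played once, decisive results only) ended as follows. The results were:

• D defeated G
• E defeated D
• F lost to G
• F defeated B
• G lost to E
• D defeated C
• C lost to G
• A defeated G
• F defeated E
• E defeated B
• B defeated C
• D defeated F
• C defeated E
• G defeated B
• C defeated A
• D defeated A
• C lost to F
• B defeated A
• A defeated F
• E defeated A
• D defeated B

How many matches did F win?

F's results: beat B, C, E; lost to A, D, G.
That is 3 wins.

3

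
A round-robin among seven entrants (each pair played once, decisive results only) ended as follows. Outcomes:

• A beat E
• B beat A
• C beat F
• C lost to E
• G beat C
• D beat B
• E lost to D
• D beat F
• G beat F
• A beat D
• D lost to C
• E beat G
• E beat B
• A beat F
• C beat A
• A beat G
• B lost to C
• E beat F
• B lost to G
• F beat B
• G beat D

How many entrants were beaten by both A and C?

2

A beat: D, E, F, G.
C beat: A, B, D, F.
Both beat: D, F — 2.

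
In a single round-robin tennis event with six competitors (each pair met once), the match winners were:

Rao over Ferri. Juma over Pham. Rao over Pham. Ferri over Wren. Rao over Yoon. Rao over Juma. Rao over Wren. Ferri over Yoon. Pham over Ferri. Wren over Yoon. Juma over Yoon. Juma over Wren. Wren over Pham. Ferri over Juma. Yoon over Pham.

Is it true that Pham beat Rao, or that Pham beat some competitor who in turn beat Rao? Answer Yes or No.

No

Pham did not beat Rao directly.
Pham beat Ferri, but each of them lost to Rao. No two-step path.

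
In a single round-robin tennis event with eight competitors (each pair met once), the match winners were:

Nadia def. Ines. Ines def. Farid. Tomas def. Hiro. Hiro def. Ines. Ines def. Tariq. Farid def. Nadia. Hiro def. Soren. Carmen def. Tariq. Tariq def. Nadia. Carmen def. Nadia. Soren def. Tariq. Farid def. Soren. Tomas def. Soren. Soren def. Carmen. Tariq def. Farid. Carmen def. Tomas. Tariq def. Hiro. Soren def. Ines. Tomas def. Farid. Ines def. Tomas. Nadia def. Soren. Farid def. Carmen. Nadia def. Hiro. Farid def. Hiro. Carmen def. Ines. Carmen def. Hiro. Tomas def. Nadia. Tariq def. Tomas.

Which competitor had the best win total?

Carmen

Win totals: Nadia 3, Tomas 4, Soren 3, Ines 3, Carmen 5, Hiro 2, Tariq 4, Farid 4.
Carmen leads with 5 wins (next highest: 4).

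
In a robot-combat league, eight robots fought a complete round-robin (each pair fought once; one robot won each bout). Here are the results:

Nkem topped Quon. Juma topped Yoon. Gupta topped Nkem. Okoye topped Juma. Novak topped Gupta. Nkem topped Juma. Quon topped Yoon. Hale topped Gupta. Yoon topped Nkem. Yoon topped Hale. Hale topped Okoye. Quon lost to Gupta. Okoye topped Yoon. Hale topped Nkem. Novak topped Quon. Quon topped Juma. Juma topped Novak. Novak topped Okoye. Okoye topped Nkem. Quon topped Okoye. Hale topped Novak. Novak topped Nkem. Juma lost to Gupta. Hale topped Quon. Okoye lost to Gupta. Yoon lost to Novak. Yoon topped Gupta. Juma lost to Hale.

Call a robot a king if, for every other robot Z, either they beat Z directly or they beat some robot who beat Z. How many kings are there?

Quon reaches everyone (king).
Okoye reaches everyone (king).
Hale reaches everyone (king).
Novak reaches everyone (king).
Nkem cannot reach Hale, Gupta in two steps.
Yoon reaches everyone (king).
Juma reaches everyone (king).
Gupta cannot reach Hale in two steps.
Kings: Quon, Okoye, Hale, Novak, Yoon, Juma — 6.

6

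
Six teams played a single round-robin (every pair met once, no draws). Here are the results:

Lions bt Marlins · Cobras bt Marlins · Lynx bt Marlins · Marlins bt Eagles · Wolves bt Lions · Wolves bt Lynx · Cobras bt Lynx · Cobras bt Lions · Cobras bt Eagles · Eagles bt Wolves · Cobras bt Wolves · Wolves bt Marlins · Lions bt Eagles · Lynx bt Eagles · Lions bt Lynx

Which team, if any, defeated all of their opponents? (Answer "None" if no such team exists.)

Cobras has 5 wins out of 5 opponents — a perfect record.

Cobras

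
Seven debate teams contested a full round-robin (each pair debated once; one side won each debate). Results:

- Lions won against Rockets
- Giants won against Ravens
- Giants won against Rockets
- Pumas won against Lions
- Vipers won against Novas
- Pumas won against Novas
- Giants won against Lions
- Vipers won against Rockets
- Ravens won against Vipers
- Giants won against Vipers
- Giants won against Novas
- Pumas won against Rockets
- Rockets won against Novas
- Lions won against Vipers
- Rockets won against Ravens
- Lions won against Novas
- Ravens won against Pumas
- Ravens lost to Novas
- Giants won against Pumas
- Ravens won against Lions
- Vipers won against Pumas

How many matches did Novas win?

1

Novas' results: beat Ravens; lost to Giants, Vipers, Lions, Pumas, Rockets.
That is 1 win.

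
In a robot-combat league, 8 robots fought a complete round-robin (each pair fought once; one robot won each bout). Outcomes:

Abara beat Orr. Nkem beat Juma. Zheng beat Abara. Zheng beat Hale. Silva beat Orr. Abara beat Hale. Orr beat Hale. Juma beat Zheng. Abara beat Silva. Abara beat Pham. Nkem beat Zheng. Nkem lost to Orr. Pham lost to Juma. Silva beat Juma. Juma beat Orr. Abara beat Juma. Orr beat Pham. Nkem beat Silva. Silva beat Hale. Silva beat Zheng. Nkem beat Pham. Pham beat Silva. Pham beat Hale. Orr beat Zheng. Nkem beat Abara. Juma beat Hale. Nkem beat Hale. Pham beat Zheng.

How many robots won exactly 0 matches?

1

Win totals: Orr 4, Nkem 6, Abara 5, Juma 4, Zheng 2, Hale 0, Pham 3, Silva 4.
Exactly 0: Hale — 1 robot.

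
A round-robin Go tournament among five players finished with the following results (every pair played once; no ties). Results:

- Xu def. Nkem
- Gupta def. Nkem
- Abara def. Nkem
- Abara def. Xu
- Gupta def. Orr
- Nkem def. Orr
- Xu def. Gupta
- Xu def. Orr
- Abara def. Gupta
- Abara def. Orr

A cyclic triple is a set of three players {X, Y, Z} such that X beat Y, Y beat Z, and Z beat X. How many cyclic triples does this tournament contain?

0

Of the C(5,3) = 10 triples, the cyclic ones are: none.
That is 0.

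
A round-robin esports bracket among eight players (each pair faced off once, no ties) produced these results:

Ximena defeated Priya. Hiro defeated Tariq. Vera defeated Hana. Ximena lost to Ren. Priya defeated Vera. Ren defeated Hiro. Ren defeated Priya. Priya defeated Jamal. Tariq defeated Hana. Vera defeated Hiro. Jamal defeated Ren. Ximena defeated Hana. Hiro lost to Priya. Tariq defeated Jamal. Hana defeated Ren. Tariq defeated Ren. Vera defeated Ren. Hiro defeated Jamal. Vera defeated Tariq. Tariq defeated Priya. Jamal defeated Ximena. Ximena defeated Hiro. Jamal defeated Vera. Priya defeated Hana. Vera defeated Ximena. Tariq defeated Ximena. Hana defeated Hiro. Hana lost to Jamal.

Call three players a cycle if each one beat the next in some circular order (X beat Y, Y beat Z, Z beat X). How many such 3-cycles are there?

16

Win totals: Hiro 2, Priya 4, Ximena 3, Jamal 4, Hana 2, Tariq 5, Vera 5, Ren 3.
A player with w wins dominates both others in C(w,2) triples; summing gives 1 + 6 + 3 + 6 + 1 + 10 + 10 + 3 = 40 transitive triples.
Total triples C(8,3) = 56, so cyclic triples = 56 − 40 = 16.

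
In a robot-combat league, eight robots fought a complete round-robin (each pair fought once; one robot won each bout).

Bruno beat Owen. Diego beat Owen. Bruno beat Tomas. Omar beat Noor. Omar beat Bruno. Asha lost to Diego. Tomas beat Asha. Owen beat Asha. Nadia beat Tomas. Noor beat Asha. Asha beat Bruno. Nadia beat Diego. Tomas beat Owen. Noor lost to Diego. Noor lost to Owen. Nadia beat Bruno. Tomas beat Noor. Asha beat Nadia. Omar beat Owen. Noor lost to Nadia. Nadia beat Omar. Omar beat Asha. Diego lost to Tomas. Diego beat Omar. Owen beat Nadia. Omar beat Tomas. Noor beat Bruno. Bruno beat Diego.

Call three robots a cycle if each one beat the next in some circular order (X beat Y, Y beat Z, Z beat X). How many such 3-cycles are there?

Win totals: Bruno 3, Noor 2, Omar 5, Diego 4, Owen 3, Nadia 5, Tomas 4, Asha 2.
A robot with w wins dominates both others in C(w,2) triples; summing gives 3 + 1 + 10 + 6 + 3 + 10 + 6 + 1 = 40 transitive triples.
Total triples C(8,3) = 56, so cyclic triples = 56 − 40 = 16.

16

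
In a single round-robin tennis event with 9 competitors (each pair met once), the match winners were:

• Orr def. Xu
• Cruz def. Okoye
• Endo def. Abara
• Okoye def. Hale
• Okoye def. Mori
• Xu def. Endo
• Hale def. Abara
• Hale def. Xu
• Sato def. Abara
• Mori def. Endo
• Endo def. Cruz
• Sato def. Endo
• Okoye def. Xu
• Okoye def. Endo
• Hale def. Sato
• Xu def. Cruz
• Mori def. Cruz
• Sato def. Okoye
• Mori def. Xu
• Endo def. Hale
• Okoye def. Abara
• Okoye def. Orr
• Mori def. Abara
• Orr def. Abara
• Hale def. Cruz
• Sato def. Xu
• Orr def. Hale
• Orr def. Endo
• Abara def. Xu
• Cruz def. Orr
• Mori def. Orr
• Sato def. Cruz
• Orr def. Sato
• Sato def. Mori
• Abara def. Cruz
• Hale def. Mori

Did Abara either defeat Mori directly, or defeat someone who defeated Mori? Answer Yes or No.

No

Abara did not beat Mori directly.
Abara beat Cruz, Xu, but each of them lost to Mori. No two-step path.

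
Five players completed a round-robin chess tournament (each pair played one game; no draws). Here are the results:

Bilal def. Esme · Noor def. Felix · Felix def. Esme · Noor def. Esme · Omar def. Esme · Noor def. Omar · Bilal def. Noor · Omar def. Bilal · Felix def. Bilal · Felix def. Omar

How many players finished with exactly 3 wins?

2

Win totals: Esme 0, Noor 3, Bilal 2, Omar 2, Felix 3.
Exactly 3: Noor, Felix — 2 players.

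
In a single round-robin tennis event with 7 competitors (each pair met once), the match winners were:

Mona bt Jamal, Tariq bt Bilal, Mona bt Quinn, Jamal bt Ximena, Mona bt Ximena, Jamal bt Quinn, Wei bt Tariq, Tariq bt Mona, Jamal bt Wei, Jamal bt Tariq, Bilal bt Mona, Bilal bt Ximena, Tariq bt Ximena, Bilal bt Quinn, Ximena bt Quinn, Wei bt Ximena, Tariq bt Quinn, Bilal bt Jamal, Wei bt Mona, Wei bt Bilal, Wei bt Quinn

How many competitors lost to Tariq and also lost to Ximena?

1

Tariq beat: Ximena, Mona, Quinn, Bilal.
Ximena beat: Quinn.
Both beat: Quinn — 1.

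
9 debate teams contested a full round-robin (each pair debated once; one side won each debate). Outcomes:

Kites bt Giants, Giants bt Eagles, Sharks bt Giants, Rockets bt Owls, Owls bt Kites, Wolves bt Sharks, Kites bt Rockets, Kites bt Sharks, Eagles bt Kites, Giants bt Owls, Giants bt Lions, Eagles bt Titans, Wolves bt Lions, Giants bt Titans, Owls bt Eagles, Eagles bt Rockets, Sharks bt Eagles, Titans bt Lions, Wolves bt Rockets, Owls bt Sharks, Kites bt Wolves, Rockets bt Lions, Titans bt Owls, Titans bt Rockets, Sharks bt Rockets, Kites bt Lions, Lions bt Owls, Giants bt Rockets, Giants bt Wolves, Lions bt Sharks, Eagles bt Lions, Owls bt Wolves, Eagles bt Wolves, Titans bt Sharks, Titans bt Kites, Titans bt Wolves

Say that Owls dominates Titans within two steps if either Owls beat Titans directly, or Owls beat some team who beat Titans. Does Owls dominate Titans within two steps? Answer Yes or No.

Owls did not beat Titans directly.
Owls beat Eagles, Sharks, Wolves, Kites. Of those, Eagles beat Titans.

Yes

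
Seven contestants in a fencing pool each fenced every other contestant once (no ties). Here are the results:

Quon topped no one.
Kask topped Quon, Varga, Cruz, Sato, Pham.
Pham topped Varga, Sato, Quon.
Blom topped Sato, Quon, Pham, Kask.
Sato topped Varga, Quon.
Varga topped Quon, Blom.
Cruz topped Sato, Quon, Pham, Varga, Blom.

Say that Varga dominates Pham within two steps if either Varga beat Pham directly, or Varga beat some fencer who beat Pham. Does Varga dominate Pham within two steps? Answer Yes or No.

Varga did not beat Pham directly.
Varga beat Quon, Blom. Of those, Blom beat Pham.

Yes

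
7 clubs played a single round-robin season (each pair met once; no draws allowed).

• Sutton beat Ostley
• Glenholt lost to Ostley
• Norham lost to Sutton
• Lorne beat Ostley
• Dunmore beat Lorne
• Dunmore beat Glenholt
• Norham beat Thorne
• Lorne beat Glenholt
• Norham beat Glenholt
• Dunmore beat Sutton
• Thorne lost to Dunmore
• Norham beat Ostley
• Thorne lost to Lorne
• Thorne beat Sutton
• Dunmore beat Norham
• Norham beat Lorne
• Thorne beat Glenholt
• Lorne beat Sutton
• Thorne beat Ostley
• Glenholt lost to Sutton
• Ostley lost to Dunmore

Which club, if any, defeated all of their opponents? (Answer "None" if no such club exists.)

Dunmore has 6 wins out of 6 opponents — a perfect record.

Dunmore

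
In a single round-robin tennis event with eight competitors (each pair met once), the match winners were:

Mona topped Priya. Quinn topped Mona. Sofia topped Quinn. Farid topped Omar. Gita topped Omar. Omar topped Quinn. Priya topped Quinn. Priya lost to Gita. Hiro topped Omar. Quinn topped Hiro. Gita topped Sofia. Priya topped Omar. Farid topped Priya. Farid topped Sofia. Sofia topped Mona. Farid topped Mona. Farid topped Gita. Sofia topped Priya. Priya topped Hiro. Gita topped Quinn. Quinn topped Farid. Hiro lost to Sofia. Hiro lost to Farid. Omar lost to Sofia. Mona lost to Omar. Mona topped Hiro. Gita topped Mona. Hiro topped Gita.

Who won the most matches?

Farid

Win totals: Sofia 5, Farid 6, Omar 2, Gita 5, Hiro 2, Mona 2, Priya 3, Quinn 3.
Farid leads with 6 wins (next highest: 5).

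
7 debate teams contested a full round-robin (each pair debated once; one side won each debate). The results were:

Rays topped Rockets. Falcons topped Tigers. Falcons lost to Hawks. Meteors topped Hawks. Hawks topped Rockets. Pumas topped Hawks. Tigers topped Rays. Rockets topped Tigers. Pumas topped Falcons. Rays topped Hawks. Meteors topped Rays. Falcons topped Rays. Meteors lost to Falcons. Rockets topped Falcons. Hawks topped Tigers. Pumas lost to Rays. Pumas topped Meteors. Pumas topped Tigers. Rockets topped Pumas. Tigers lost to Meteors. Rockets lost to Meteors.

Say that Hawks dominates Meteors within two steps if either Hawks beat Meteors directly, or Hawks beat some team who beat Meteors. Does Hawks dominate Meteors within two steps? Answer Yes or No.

Hawks did not beat Meteors directly.
Hawks beat Falcons, Rockets, Tigers. Of those, Falcons beat Meteors.

Yes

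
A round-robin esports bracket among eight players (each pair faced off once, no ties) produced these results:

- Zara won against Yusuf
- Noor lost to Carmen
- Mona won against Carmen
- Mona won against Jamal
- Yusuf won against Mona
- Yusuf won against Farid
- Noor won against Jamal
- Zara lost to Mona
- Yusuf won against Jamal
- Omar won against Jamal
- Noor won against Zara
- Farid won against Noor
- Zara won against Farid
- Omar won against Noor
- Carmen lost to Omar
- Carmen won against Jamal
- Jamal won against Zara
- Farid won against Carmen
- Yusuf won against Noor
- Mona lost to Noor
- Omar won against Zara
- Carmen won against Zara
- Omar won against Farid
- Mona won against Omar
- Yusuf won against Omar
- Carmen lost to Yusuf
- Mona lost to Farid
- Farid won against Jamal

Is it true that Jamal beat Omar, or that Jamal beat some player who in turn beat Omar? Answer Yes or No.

No

Jamal did not beat Omar directly.
Jamal beat Zara, but each of them lost to Omar. No two-step path.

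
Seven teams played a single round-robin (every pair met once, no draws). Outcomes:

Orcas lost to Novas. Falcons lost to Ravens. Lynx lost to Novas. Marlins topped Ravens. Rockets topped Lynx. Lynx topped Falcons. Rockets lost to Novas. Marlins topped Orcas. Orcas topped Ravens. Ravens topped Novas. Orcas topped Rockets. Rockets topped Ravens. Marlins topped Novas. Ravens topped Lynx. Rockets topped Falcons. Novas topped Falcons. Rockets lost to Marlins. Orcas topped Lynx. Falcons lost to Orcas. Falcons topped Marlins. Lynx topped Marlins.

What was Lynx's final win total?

Lynx's results: beat Falcons, Marlins; lost to Novas, Rockets, Orcas, Ravens.
That is 2 wins.

2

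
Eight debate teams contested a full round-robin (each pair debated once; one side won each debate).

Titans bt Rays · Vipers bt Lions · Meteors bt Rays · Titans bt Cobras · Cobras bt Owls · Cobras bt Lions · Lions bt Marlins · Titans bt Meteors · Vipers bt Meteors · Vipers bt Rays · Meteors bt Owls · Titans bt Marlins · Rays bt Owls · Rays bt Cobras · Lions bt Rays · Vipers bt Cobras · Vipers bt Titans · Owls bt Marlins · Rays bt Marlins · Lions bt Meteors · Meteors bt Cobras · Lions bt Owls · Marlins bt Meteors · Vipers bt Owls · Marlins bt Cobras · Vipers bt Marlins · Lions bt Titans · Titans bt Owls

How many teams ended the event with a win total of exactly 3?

2

Win totals: Lions 5, Titans 5, Owls 1, Rays 3, Vipers 7, Cobras 2, Marlins 2, Meteors 3.
Exactly 3: Rays, Meteors — 2 teams.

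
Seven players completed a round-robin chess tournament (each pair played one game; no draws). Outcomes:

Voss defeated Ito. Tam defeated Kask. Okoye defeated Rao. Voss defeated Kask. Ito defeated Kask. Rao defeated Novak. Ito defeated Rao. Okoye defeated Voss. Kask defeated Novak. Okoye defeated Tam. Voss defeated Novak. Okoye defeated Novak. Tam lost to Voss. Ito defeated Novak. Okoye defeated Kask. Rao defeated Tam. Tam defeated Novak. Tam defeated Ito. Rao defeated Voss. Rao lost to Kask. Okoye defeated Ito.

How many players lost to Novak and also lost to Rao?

0

Novak beat: no one.
Rao beat: Voss, Novak, Tam.
No one was beaten by both.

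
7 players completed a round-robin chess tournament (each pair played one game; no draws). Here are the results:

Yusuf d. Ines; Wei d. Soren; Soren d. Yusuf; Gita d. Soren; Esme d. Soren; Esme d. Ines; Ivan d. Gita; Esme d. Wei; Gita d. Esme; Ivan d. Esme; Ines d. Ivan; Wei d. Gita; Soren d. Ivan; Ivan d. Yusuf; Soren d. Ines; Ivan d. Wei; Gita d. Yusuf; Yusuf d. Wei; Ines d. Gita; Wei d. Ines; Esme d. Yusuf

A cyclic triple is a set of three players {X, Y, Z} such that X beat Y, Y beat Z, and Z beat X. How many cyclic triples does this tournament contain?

Win totals: Yusuf 2, Gita 3, Soren 3, Ivan 4, Wei 3, Ines 2, Esme 4.
A player with w wins dominates both others in C(w,2) triples; summing gives 1 + 3 + 3 + 6 + 3 + 1 + 6 = 23 transitive triples.
Total triples C(7,3) = 35, so cyclic triples = 35 − 23 = 12.

12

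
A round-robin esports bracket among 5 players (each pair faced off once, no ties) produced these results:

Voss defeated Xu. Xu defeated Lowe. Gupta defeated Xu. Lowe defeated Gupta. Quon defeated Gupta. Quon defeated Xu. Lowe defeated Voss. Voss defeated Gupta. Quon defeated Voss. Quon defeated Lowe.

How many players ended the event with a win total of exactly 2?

Win totals: Quon 4, Lowe 2, Gupta 1, Xu 1, Voss 2.
Exactly 2: Lowe, Voss — 2 players.

2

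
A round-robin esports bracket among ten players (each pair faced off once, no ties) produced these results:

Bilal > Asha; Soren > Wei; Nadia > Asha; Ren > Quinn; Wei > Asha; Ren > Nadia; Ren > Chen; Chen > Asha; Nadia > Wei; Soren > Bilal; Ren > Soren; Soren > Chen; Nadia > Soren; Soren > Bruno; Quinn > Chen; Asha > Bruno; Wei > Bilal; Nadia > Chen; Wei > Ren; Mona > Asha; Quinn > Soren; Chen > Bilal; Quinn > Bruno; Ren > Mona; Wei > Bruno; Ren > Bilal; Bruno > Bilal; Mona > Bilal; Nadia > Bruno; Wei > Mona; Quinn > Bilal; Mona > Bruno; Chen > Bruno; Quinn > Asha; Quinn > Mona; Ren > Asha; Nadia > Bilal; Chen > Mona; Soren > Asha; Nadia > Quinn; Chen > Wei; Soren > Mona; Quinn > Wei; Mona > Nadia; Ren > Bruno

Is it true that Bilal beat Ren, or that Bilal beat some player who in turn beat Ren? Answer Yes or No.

No

Bilal did not beat Ren directly.
Bilal beat Asha, but each of them lost to Ren. No two-step path.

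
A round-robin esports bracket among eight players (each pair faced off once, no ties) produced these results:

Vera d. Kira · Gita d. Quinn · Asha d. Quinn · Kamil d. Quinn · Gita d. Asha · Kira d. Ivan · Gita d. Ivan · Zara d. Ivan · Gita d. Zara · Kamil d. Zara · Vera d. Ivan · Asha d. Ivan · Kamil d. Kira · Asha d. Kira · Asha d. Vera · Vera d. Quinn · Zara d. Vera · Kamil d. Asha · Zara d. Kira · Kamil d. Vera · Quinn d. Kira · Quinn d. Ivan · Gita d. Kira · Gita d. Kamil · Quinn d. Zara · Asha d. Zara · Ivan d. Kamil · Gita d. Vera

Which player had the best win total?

Win totals: Kira 1, Vera 3, Zara 3, Asha 5, Ivan 1, Kamil 5, Gita 7, Quinn 3.
Gita leads with 7 wins (next highest: 5).

Gita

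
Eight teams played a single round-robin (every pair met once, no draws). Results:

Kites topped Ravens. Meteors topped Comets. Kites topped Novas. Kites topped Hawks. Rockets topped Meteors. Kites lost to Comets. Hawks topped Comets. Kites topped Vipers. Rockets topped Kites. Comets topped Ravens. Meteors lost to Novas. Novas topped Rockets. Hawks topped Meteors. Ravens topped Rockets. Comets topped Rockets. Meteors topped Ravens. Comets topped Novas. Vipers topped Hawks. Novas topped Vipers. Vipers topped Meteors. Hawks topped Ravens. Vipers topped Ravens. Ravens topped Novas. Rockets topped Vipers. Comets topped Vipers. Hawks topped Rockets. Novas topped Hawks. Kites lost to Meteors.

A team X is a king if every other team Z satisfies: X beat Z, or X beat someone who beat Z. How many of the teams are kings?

Meteors reaches everyone (king).
Rockets reaches everyone (king).
Novas reaches everyone (king).
Comets reaches everyone (king).
Ravens cannot reach Comets in two steps.
Vipers reaches everyone (king).
Hawks reaches everyone (king).
Kites reaches everyone (king).
Kings: Meteors, Rockets, Novas, Comets, Vipers, Hawks, Kites — 7.

7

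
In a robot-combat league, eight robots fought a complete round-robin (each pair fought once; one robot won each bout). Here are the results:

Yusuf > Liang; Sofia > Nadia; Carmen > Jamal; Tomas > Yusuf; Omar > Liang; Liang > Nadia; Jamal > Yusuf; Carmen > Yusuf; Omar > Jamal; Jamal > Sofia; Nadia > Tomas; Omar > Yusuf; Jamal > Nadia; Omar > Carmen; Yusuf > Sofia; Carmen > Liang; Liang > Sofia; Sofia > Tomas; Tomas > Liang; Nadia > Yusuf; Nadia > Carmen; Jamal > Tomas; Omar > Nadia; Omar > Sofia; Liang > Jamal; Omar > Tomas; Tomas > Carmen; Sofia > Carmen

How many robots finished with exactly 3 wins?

5

Win totals: Liang 3, Tomas 3, Sofia 3, Jamal 4, Omar 7, Yusuf 2, Nadia 3, Carmen 3.
Exactly 3: Liang, Tomas, Sofia, Nadia, Carmen — 5 robots.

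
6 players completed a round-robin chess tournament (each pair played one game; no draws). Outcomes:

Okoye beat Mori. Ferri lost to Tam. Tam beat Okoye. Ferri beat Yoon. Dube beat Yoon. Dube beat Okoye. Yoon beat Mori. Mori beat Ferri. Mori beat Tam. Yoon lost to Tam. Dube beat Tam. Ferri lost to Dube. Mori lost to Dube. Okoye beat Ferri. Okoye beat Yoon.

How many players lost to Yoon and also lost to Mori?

0

Yoon beat: Mori.
Mori beat: Ferri, Tam.
No one was beaten by both.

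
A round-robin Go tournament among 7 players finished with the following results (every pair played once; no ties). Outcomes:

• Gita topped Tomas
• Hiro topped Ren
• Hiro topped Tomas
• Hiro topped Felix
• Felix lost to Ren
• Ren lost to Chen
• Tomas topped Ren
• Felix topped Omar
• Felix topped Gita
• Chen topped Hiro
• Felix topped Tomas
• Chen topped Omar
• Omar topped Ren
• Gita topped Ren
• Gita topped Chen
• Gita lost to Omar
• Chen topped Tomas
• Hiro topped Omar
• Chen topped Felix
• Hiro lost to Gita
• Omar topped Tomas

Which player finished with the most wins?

Chen

Win totals: Omar 3, Felix 3, Gita 4, Ren 1, Chen 5, Tomas 1, Hiro 4.
Chen leads with 5 wins (next highest: 4).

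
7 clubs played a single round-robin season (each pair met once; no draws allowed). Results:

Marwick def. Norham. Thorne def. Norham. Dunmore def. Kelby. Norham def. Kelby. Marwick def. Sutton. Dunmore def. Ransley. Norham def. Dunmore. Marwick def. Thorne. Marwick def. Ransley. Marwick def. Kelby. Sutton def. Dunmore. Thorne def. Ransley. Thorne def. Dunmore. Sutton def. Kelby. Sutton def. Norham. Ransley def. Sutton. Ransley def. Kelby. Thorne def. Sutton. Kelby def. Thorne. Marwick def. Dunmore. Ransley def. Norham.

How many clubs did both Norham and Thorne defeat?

1

Norham beat: Kelby, Dunmore.
Thorne beat: Norham, Ransley, Sutton, Dunmore.
Both beat: Dunmore — 1.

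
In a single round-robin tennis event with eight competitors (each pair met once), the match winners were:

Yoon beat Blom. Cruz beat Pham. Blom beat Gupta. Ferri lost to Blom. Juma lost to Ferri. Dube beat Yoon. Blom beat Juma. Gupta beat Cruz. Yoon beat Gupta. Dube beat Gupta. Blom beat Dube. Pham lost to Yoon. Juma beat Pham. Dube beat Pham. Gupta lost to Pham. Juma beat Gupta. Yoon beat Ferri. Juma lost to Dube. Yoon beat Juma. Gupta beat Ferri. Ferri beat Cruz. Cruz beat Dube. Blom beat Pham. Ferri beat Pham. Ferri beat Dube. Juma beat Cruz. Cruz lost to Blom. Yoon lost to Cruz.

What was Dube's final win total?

Dube's results: beat Yoon, Juma, Gupta, Pham; lost to Blom, Ferri, Cruz.
That is 4 wins.

4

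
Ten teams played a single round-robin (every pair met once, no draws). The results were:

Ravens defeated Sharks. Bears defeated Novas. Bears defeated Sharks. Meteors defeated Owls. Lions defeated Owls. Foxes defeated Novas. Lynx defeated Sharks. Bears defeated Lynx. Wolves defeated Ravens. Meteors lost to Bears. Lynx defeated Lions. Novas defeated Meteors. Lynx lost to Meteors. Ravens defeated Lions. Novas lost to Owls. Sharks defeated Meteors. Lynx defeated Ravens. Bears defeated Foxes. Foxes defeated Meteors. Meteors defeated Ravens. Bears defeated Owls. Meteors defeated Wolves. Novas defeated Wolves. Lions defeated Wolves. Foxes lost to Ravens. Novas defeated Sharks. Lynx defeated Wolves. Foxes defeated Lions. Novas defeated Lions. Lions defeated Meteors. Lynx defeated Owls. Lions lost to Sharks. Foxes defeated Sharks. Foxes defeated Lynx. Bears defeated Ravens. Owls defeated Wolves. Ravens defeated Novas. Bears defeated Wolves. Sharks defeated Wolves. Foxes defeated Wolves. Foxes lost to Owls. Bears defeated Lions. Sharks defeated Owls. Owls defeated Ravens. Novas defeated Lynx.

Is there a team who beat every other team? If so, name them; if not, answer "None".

Bears

Bears has 9 wins out of 9 opponents — a perfect record.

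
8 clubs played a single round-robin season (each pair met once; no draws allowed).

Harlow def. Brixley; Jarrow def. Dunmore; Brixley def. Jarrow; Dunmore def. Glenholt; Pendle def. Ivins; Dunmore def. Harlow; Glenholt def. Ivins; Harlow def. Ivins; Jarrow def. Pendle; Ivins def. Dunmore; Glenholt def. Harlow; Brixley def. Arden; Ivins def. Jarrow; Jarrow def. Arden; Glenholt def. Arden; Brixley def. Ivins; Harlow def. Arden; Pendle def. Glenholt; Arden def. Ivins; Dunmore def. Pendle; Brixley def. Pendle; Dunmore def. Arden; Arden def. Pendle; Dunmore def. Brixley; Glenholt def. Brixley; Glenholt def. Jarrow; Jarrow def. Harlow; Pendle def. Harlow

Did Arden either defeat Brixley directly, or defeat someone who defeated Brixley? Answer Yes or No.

Arden did not beat Brixley directly.
Arden beat Pendle, Ivins, but each of them lost to Brixley. No two-step path.

No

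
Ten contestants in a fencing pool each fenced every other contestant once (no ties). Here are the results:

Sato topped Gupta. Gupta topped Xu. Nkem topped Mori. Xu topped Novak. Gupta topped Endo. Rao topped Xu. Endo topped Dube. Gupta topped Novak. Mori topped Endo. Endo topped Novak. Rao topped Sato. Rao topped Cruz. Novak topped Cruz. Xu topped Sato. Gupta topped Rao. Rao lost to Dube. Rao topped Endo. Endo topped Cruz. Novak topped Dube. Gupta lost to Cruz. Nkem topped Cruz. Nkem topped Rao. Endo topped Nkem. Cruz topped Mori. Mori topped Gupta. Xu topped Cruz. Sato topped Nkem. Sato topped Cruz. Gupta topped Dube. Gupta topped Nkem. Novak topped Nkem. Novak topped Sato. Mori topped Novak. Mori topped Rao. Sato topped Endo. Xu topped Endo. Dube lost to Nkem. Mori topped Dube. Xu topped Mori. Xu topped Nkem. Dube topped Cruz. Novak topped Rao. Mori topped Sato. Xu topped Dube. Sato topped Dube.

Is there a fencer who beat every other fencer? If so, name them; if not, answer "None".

Highest win total is Xu with 7 (out of 9 possible).
Xu lost to Gupta, Rao, so no fencer went undefeated.

None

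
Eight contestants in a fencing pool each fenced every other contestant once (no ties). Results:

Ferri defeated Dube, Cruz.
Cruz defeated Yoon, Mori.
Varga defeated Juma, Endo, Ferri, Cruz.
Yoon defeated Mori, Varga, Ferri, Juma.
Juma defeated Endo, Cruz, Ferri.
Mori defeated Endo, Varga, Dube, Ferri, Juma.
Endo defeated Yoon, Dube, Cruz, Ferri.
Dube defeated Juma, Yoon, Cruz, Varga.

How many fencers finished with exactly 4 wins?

4

Win totals: Varga 4, Cruz 2, Endo 4, Yoon 4, Ferri 2, Dube 4, Mori 5, Juma 3.
Exactly 4: Varga, Endo, Yoon, Dube — 4 fencers.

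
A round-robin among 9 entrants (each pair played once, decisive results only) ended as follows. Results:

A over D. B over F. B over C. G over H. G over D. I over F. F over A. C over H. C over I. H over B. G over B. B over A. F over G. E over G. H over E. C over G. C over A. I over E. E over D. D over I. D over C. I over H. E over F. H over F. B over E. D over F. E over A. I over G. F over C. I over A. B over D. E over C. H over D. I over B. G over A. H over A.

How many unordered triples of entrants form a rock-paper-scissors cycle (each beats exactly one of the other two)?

Win totals: A 1, B 5, C 4, D 3, E 5, F 3, G 4, H 5, I 6.
An entrant with w wins dominates both others in C(w,2) triples; summing gives 0 + 10 + 6 + 3 + 10 + 3 + 6 + 10 + 15 = 63 transitive triples.
Total triples C(9,3) = 84, so cyclic triples = 84 − 63 = 21.

21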